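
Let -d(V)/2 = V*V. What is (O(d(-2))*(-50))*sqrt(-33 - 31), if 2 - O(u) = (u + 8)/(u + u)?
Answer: -800*I ≈ -800.0*I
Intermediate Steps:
d(V) = -2*V**2 (d(V) = -2*V*V = -2*V**2)
O(u) = 2 - (8 + u)/(2*u) (O(u) = 2 - (u + 8)/(u + u) = 2 - (8 + u)/(2*u))
(O(d(-2))*(-50))*sqrt(-33 - 31) = ((3/2 - 4/((-2*(-2)**2)))*(-50))*sqrt(-33 - 31) = ((3/2 - 4/((-2*4)))*(-50))*sqrt(-64) = ((3/2 - 4/(-8))*(-50))*(8*I) = ((3/2 - 4*(-1/8))*(-50))*(8*I) = ((3/2 + 1/2)*(-50))*(8*I) = (2*(-50))*(8*I) = -800*I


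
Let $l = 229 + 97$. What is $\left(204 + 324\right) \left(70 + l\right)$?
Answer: $209088$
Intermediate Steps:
$l = 326$
$\left(204 + 324\right) \left(70 + l\right) = \left(204 + 324\right) \left(70 + 326\right) = 528 \cdot 396 = 209088$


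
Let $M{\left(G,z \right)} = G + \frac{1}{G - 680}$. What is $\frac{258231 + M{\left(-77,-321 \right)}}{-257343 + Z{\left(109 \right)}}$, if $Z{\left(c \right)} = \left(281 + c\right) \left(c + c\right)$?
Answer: $- \frac{65140859}{43482837} \approx -1.4981$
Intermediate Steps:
$M{\left(G,z \right)} = G + \frac{1}{-680 + G}$
$Z{\left(c \right)} = 2 c \left(281 + c\right)$ ($Z{\left(c \right)} = \left(281 + c\right) 2 c = 2 c \left(281 + c\right)$)
$\frac{258231 + M{\left(-77,-321 \right)}}{-257343 + Z{\left(109 \right)}} = \frac{258231 + \frac{1 + \left(-77\right)^{2} - -52360}{-680 - 77}}{-257343 + 2 \cdot 109 \left(281 + 109\right)} = \frac{258231 + \frac{1 + 5929 + 52360}{-757}}{-257343 + 2 \cdot 109 \cdot 390} = \frac{258231 - \frac{58290}{757}}{-257343 + 85020} = \frac{258231 - \frac{58290}{757}}{-172323} = \frac{195422577}{757} \left(- \frac{1}{172323}\right) = - \frac{65140859}{43482837}$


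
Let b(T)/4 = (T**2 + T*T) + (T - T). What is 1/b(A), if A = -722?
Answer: 1/4170272 ≈ 2.3979e-7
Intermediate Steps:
b(T) = 8*T**2 (b(T) = 4*((T**2 + T*T) + (T - T)) = 4*((T**2 + T**2) + 0) = 4*(2*T**2 + 0) = 4*(2*T**2) = 8*T**2)
1/b(A) = 1/(8*(-722)**2) = 1/(8*521284) = 1/4170272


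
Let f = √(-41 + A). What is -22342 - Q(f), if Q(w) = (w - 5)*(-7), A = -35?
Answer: -22377 + 14*I*√19 ≈ -22377.0 + 61.025*I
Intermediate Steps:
f = 2*I*√19 (f = √(-41 - 35) = √(-76) = 2*I*√19 ≈ 8.7178*I)
Q(w) = 35 - 7*w (Q(w) = (-5 + w)*(-7) = 35 - 7*w)
-22342 - Q(f) = -22342 - (35 - 14*I*√19) = -22342 + (-35 + 14*I*√19) = -22377 + 14*I*√19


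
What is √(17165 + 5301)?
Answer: √22466 ≈ 149.89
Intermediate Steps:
√(17165 + 5301) = √22466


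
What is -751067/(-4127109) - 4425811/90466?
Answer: -18197858383177/373363042794 ≈ -48.740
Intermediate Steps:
-751067/(-4127109) - 4425811/90466 = -751067*(-1/4127109) - 4425811/90466 = 751067/4127109 - 1*4425811/90466 = 751067/4127109 - 4425811/90466 = -18197858383177/373363042794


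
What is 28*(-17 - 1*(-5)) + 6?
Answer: -330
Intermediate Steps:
28*(-17 - 1*(-5)) + 6 = 28*(-17 + 5) + 6 = 28*(-12) + 6 = -336 + 6 = -330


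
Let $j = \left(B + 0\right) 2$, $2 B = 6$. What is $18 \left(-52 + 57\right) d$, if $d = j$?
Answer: $540$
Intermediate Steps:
$B = 3$ ($B = \frac{1}{2} \cdot 6 = 3$)
$j = 6$ ($j = \left(3 + 0\right) 2 = 3 \cdot 2 = 6$)
$d = 6$
$18 \left(-52 + 57\right) d = 18 \left(-52 + 57\right) 6 = 18 \cdot 5 \cdot 6 = 18 \cdot 30 = 540$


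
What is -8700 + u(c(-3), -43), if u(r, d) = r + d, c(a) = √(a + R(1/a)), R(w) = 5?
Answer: -8743 + √2 ≈ -8741.6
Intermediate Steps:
c(a) = √(5 + a) (c(a) = √(a + 5) = √(5 + a))
u(r, d) = d + r
-8700 + u(c(-3), -43) = -8700 + (-43 + √(5 - 3)) = -8700 + (-43 + √2) = -8743 + √2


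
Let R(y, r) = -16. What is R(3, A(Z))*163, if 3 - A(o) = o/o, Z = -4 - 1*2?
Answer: -2608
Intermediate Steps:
Z = -6 (Z = -4 - 2 = -6)
A(o) = 2 (A(o) = 3 - o/o = 3 - 1*1 = 3 - 1 = 2)
R(3, A(Z))*163 = -16*163 = -2608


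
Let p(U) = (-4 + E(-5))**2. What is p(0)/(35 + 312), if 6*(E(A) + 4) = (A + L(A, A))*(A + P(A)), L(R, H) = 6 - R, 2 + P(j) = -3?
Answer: 324/347 ≈ 0.93372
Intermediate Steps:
P(j) = -5 (P(j) = -2 - 3 = -5)
E(A) = -9 + A (E(A) = -4 + ((A + (6 - A))*(A - 5))/6 = -4 + (6*(-5 + A))/6 = -4 + (-30 + 6*A)/6 = -4 + (-5 + A) = -9 + A)
p(U) = 324 (p(U) = (-4 + (-9 - 5))**2 = (-4 - 14)**2 = (-18)**2 = 324)
p(0)/(35 + 312) = 324/(35 + 312) = 324/347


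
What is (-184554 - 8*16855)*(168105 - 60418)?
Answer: -34394581678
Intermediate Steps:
(-184554 - 8*16855)*(168105 - 60418) = (-184554 - 134840)*107687 = -319394*107687 = -34394581678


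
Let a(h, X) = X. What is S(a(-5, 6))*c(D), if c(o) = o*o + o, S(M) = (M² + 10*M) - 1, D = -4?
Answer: 1140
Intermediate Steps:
S(M) = -1 + M² + 10*M
c(o) = o + o² (c(o) = o² + o = o + o²)
S(a(-5, 6))*c(D) = (-1 + 6² + 10*6)*(-4*(1 - 4)) = (-1 + 36 + 60)*(-4*(-3)) = 95*12 = 1140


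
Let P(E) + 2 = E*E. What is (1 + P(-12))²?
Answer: 20449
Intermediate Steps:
P(E) = -2 + E² (P(E) = -2 + E*E = -2 + E²)
(1 + P(-12))² = (1 + (-2 + (-12)²))² = (1 + (-2 + 144))² = (1 + 142)² = 143² = 20449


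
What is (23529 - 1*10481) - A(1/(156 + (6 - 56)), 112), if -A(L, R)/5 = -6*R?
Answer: 9688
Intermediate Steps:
A(L, R) = 30*R (A(L, R) = -(-30)*R = 30*R)
(23529 - 1*10481) - A(1/(156 + (6 - 56)), 112) = (23529 - 1*10481) - 30*112 = (23529 - 10481) - 1*3360 = 13048 - 3360 = 9688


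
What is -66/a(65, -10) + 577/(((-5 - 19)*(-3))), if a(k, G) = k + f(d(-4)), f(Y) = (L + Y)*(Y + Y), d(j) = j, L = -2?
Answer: 60449/8136 ≈ 7.4298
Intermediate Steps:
f(Y) = 2*Y*(-2 + Y) (f(Y) = (-2 + Y)*(Y + Y) = (-2 + Y)*(2*Y) = 2*Y*(-2 + Y))
a(k, G) = 48 + k (a(k, G) = k + 2*(-4)*(-2 - 4) = k + 2*(-4)*(-6) = k + 48 = 48 + k)
-66/a(65, -10) + 577/(((-5 - 19)*(-3))) = -66/(48 + 65) + 577/(((-5 - 19)*(-3))) = -66/113 + 577/((-24*(-3))) = -66*1/113 + 577/72 = -66/113 + 577*(1/72) = -66/113 + 577/72 = 60449/8136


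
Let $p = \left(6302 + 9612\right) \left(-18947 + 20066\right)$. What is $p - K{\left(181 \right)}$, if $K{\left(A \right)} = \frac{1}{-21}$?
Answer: $\frac{373963087}{21} \approx 1.7808 \cdot 10^{7}$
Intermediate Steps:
$K{\left(A \right)} = - \frac{1}{21}$
$p = 17807766$ ($p = 15914 \cdot 1119 = 17807766$)
$p - K{\left(181 \right)} = 17807766 - - \frac{1}{21} = 17807766 + \frac{1}{21} = \frac{373963087}{21}$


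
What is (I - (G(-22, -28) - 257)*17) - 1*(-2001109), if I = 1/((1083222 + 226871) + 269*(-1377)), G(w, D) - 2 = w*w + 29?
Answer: 1876280668641/939680 ≈ 1.9967e+6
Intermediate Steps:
G(w, D) = 31 + w² (G(w, D) = 2 + (w*w + 29) = 2 + (w² + 29) = 2 + (29 + w²) = 31 + w²)
I = 1/939680 (I = 1/(1310093 - 370413) = 1/939680 ≈ 1.0642e-6)
(I - (G(-22, -28) - 257)*17) - 1*(-2001109) = (1/939680 - ((31 + (-22)²) - 257)*17) - 1*(-2001109) = (1/939680 - ((31 + 484) - 257)*17) + 2001109 = (1/939680 - (515 - 257)*17) + 2001109 = (1/939680 - 258*17) + 2001109 = (1/939680 - 1*4386) + 2001109 = (1/939680 - 4386) + 2001109 = -4121436479/939680 + 2001109 = 1876280668641/939680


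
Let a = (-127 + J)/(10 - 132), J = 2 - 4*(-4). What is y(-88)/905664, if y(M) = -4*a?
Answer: -109/27622752 ≈ -3.9460e-6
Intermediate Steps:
J = 18 (J = 2 + 16 = 18)
a = 109/122 (a = (-127 + 18)/(10 - 132) = -109/(-122) = -109*(-1/122) = 109/122 ≈ 0.89344)
y(M) = -218/61 (y(M) = -4*109/122 = -218/61)
y(-88)/905664 = -218/61/905664 = -218/61*1/905664 = -109/27622752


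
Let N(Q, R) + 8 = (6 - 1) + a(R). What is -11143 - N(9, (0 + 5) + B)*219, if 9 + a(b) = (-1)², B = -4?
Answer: -8734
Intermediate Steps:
a(b) = -8 (a(b) = -9 + (-1)² = -9 + 1 = -8)
N(Q, R) = -11 (N(Q, R) = -8 + ((6 - 1) - 8) = -8 + (5 - 8) = -8 - 3 = -11)
-11143 - N(9, (0 + 5) + B)*219 = -11143 - (-11)*219 = -11143 - 1*(-2409) = -11143 + 2409 = -8734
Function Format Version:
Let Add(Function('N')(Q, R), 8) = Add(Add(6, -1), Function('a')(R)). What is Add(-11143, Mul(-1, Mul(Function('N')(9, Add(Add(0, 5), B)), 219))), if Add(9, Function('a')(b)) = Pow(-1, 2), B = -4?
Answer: -8734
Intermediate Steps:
Function('a')(b) = -8 (Function('a')(b) = Add(-9, Pow(-1, 2)) = Add(-9, 1) = -8)
Function('N')(Q, R) = -11 (Function('N')(Q, R) = Add(-8, Add(Add(6, -1), -8)) = Add(-8, Add(5, -8)) = Add(-8, -3) = -11)
Add(-11143, Mul(-1, Mul(Function('N')(9, Add(Add(0, 5), B)), 219))) = Add(-11143, Mul(-1, Mul(-11, 219))) = Add(-11143, Mul(-1, -2409)) = Add(-11143, 2409) = -8734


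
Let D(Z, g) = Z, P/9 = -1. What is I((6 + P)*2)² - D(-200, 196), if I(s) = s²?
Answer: 1496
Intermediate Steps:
P = -9 (P = 9*(-1) = -9)
I((6 + P)*2)² - D(-200, 196) = (((6 - 9)*2)²)² - 1*(-200) = ((-3*2)²)² + 200 = ((-6)²)² + 200 = 36² + 200 = 1296 + 200 = 1496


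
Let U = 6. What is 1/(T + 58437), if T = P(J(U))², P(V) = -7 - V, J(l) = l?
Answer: 1/58606 ≈ 1.7063e-5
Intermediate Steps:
T = 169 (T = (-7 - 1*6)² = (-7 - 6)² = (-13)² = 169)
1/(T + 58437) = 1/(169 + 58437) = 1/58606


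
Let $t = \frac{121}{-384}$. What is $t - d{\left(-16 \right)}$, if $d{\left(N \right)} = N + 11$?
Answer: $\frac{1799}{384} \approx 4.6849$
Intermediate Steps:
$d{\left(N \right)} = 11 + N$
$t = - \frac{121}{384}$ ($t = 121 \left(- \frac{1}{384}\right) = - \frac{121}{384} \approx -0.3151$)
$t - d{\left(-16 \right)} = - \frac{121}{384} - \left(11 - 16\right) = - \frac{121}{384} - -5 = - \frac{121}{384} + 5 = \frac{1799}{384}$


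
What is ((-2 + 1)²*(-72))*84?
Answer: -6048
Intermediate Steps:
((-2 + 1)²*(-72))*84 = ((-1)²*(-72))*84 = (1*(-72))*84 = -72*84 = -6048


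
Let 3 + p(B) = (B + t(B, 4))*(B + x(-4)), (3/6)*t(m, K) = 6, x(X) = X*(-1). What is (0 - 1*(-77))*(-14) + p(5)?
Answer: -928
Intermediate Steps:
x(X) = -X
t(m, K) = 12 (t(m, K) = 2*6 = 12)
p(B) = -3 + (4 + B)*(12 + B) (p(B) = -3 + (B + 12)*(B - 1*(-4)) = -3 + (12 + B)*(B + 4) = -3 + (12 + B)*(4 + B) = -3 + (4 + B)*(12 + B))
(0 - 1*(-77))*(-14) + p(5) = (0 - 1*(-77))*(-14) + (45 + 5**2 + 16*5) = (0 + 77)*(-14) + (45 + 25 + 80) = 77*(-14) + 150 = -1078 + 150 = -928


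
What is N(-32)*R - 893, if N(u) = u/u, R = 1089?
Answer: 196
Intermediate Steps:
N(u) = 1
N(-32)*R - 893 = 1*1089 - 893 = 1089 - 893 = 196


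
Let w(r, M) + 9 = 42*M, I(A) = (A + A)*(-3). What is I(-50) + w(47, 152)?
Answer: 6675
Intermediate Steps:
I(A) = -6*A (I(A) = (2*A)*(-3) = -6*A)
w(r, M) = -9 + 42*M
I(-50) + w(47, 152) = -6*(-50) + (-9 + 42*152) = 300 + (-9 + 6384) = 300 + 6375 = 6675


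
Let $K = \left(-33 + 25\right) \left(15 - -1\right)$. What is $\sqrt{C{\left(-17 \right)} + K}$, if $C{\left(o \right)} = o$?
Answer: $i \sqrt{145} \approx 12.042 i$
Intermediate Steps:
$K = -128$ ($K = - 8 \left(15 + 1\right) = \left(-8\right) 16 = -128$)
$\sqrt{C{\left(-17 \right)} + K} = \sqrt{-17 - 128} = \sqrt{-145} = i \sqrt{145}$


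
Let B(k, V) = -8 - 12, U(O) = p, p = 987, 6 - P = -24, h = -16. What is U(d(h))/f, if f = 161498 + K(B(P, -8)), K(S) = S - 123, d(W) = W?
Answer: 329/53785 ≈ 0.0061169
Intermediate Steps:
P = 30 (P = 6 - 1*(-24) = 6 + 24 = 30)
U(O) = 987
B(k, V) = -20
K(S) = -123 + S
f = 161355 (f = 161498 + (-123 - 20) = 161498 - 143 = 161355)
U(d(h))/f = 987/161355 = 987*(1/161355) = 329/53785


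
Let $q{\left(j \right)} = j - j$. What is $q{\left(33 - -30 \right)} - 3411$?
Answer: $-3411$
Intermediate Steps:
$q{\left(j \right)} = 0$
$q{\left(33 - -30 \right)} - 3411 = 0 - 3411 = -3411$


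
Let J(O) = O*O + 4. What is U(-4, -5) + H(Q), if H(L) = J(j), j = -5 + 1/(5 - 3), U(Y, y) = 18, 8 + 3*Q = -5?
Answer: 169/4 ≈ 42.250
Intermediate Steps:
Q = -13/3 (Q = -8/3 + (⅓)*(-5) = -8/3 - 5/3 = -13/3 ≈ -4.3333)
j = -9/2 (j = -5 + 1/2 = -5 + ½ = -9/2 ≈ -4.5000)
J(O) = 4 + O² (J(O) = O² + 4 = 4 + O²)
H(L) = 97/4 (H(L) = 4 + (-9/2)² = 4 + 81/4 = 97/4)
U(-4, -5) + H(Q) = 18 + 97/4 = 169/4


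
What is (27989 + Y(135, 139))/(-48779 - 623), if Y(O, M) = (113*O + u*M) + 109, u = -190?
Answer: -16943/49402 ≈ -0.34296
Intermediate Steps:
Y(O, M) = 109 - 190*M + 113*O (Y(O, M) = (113*O - 190*M) + 109 = (-190*M + 113*O) + 109 = 109 - 190*M + 113*O)
(27989 + Y(135, 139))/(-48779 - 623) = (27989 + (109 - 190*139 + 113*135))/(-48779 - 623) = (27989 + (109 - 26410 + 15255))/(-49402) = (27989 - 11046)*(-1/49402) = 16943*(-1/49402) = -16943/49402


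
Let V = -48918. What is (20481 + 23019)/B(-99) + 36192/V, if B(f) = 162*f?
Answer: -75232786/21792969 ≈ -3.4522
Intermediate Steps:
(20481 + 23019)/B(-99) + 36192/V = (20481 + 23019)/((162*(-99))) + 36192/(-48918) = 43500/(-16038) + 36192*(-1/48918) = 43500*(-1/16038) - 6032/8153 = -7250/2673 - 6032/8153 = -75232786/21792969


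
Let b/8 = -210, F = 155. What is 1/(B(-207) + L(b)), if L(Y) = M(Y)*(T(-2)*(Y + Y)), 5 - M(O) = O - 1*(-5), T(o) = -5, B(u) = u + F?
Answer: 1/28223948 ≈ 3.5431e-8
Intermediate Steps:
B(u) = 155 + u (B(u) = u + 155 = 155 + u)
b = -1680 (b = 8*(-210) = -1680)
M(O) = -O (M(O) = 5 - (O - 1*(-5)) = 5 - (O + 5) = 5 - (5 + O) = 5 + (-5 - O) = -O)
L(Y) = 10*Y**2 (L(Y) = (-Y)*(-5*(Y + Y)) = (-Y)*(-10*Y) = 10*Y**2)
1/(B(-207) + L(b)) = 1/((155 - 207) + 10*(-1680)**2) = 1/(-52 + 10*2822400) = 1/(-52 + 28224000) = 1/28223948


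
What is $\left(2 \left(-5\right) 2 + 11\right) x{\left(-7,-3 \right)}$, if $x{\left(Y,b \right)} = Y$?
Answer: $63$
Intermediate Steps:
$\left(2 \left(-5\right) 2 + 11\right) x{\left(-7,-3 \right)} = \left(2 \left(-5\right) 2 + 11\right) \left(-7\right) = \left(\left(-10\right) 2 + 11\right) \left(-7\right) = \left(-20 + 11\right) \left(-7\right) = \left(-9\right) \left(-7\right) = 63$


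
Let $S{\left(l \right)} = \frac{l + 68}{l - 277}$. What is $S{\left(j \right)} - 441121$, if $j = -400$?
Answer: $- \frac{298638585}{677} \approx -4.4112 \cdot 10^{5}$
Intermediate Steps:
$S{\left(l \right)} = \frac{68 + l}{-277 + l}$
$S{\left(j \right)} - 441121 = \frac{68 - 400}{-277 - 400} - 441121 = \frac{1}{-677} \left(-332\right) - 441121 = \left(- \frac{1}{677}\right) \left(-332\right) - 441121 = \frac{332}{677} - 441121 = - \frac{298638585}{677}$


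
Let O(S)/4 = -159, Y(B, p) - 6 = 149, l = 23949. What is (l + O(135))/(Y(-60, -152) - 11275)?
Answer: -23313/11120 ≈ -2.0965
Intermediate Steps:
Y(B, p) = 155 (Y(B, p) = 6 + 149 = 155)
O(S) = -636 (O(S) = 4*(-159) = -636)
(l + O(135))/(Y(-60, -152) - 11275) = (23949 - 636)/(155 - 11275) = 23313/(-11120) = 23313*(-1/11120) = -23313/11120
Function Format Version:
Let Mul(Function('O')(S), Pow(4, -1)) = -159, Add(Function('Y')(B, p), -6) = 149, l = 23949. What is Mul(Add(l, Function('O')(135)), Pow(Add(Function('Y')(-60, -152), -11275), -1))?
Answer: Rational(-23313, 11120) ≈ -2.0965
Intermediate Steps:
Function('Y')(B, p) = 155 (Function('Y')(B, p) = Add(6, 149) = 155)
Function('O')(S) = -636 (Function('O')(S) = Mul(4, -159) = -636)
Mul(Add(l, Function('O')(135)), Pow(Add(Function('Y')(-60, -152), -11275), -1)) = Mul(Add(23949, -636), Pow(Add(155, -11275), -1)) = Mul(23313, Pow(-11120, -1)) = Mul(23313, Rational(-1, 11120)) = Rational(-23313, 11120)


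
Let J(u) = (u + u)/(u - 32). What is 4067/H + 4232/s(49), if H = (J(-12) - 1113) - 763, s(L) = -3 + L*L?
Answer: -9986583/24735370 ≈ -0.40374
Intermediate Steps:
J(u) = 2*u/(-32 + u) (J(u) = (2*u)/(-32 + u) = 2*u/(-32 + u))
s(L) = -3 + L²
H = -20630/11 (H = (2*(-12)/(-32 - 12) - 1113) - 763 = (2*(-12)/(-44) - 1113) - 763 = (2*(-12)*(-1/44) - 1113) - 763 = (6/11 - 1113) - 763 = -12237/11 - 763 = -20630/11 ≈ -1875.5)
4067/H + 4232/s(49) = 4067/(-20630/11) + 4232/(-3 + 49²) = 4067*(-11/20630) + 4232/(-3 + 2401) = -44737/20630 + 4232/2398 = -44737/20630 + 4232*(1/2398) = -44737/20630 + 2116/1199 = -9986583/24735370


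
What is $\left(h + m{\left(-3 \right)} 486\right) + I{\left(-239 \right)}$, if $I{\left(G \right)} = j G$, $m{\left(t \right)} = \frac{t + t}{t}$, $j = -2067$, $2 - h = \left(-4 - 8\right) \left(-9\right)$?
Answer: $494879$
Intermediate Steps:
$h = -106$ ($h = 2 - \left(-4 - 8\right) \left(-9\right) = 2 - \left(-12\right) \left(-9\right) = 2 - 108 = -106$)
$m{\left(t \right)} = 2$ ($m{\left(t \right)} = \frac{2 t}{t} = 2$)
$I{\left(G \right)} = - 2067 G$
$\left(h + m{\left(-3 \right)} 486\right) + I{\left(-239 \right)} = \left(-106 + 2 \cdot 486\right) - -494013 = \left(-106 + 972\right) + 494013 = 866 + 494013 = 494879$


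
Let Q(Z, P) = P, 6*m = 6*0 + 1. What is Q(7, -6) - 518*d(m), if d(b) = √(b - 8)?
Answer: -6 - 259*I*√282/3 ≈ -6.0 - 1449.8*I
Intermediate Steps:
m = ⅙ (m = (6*0 + 1)/6 = (0 + 1)/6 = (⅙)*1 = ⅙ ≈ 0.16667)
d(b) = √(-8 + b)
Q(7, -6) - 518*d(m) = -6 - 518*√(-8 + ⅙) = -6 - 259*I*√282/3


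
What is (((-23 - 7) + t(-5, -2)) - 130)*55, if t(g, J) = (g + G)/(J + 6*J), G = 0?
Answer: -122925/14 ≈ -8780.4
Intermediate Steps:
t(g, J) = g/(7*J) (t(g, J) = (g + 0)/(J + 6*J) = g/((7*J)) = g*(1/(7*J)) = g/(7*J))
(((-23 - 7) + t(-5, -2)) - 130)*55 = (((-23 - 7) + (1/7)*(-5)/(-2)) - 130)*55 = ((-30 + (1/7)*(-5)*(-1/2)) - 130)*55 = ((-30 + 5/14) - 130)*55 = (-415/14 - 130)*55 = -2235/14*55 = -122925/14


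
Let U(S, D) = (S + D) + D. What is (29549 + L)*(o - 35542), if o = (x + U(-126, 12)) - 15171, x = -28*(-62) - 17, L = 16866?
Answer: -2278790840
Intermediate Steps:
x = 1719 (x = 1736 - 17 = 1719)
U(S, D) = S + 2*D (U(S, D) = (D + S) + D = S + 2*D)
o = -13554 (o = (1719 + (-126 + 2*12)) - 15171 = (1719 + (-126 + 24)) - 15171 = (1719 - 102) - 15171 = 1617 - 15171 = -13554)
(29549 + L)*(o - 35542) = (29549 + 16866)*(-13554 - 35542) = 46415*(-49096) = -2278790840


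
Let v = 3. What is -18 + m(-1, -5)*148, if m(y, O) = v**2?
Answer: 1314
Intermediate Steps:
m(y, O) = 9 (m(y, O) = 3**2 = 9)
-18 + m(-1, -5)*148 = -18 + 9*148 = -18 + 1332 = 1314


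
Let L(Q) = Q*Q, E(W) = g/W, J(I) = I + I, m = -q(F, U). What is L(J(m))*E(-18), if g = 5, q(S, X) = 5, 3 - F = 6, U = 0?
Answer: -250/9 ≈ -27.778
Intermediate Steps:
F = -3 (F = 3 - 1*6 = 3 - 6 = -3)
m = -5 (m = -1*5 = -5)
J(I) = 2*I
E(W) = 5/W
L(Q) = Q**2
L(J(m))*E(-18) = (2*(-5))**2*(5/(-18)) = (-10)**2*(5*(-1/18)) = 100*(-5/18) = -250/9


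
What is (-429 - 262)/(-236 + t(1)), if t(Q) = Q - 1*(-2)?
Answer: 691/233 ≈ 2.9657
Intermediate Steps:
t(Q) = 2 + Q (t(Q) = Q + 2 = 2 + Q)
(-429 - 262)/(-236 + t(1)) = (-429 - 262)/(-236 + (2 + 1)) = -691/(-236 + 3) = -691/(-233) = -691*(-1/233) = 691/233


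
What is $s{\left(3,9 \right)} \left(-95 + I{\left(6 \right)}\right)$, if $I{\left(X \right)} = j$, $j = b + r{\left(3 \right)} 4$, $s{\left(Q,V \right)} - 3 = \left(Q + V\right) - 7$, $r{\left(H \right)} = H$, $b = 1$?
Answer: $-656$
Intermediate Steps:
$s{\left(Q,V \right)} = -4 + Q + V$ ($s{\left(Q,V \right)} = 3 - \left(7 - Q - V\right) = 3 + \left(-7 + Q + V\right) = -4 + Q + V$)
$j = 13$ ($j = 1 + 3 \cdot 4 = 1 + 12 = 13$)
$I{\left(X \right)} = 13$
$s{\left(3,9 \right)} \left(-95 + I{\left(6 \right)}\right) = \left(-4 + 3 + 9\right) \left(-95 + 13\right) = 8 \left(-82\right) = -656$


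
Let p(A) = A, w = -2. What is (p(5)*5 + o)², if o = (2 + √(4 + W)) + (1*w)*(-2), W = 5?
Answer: 1156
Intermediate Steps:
o = 9 (o = (2 + √(4 + 5)) + (1*(-2))*(-2) = (2 + √9) - 2*(-2) = (2 + 3) + 4 = 5 + 4 = 9)
(p(5)*5 + o)² = (5*5 + 9)² = (25 + 9)² = 34² = 1156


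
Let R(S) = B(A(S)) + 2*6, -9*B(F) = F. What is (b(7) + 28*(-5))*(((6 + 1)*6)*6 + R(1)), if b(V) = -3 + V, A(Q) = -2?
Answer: -323408/9 ≈ -35934.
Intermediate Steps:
B(F) = -F/9
R(S) = 110/9 (R(S) = -1/9*(-2) + 2*6 = 2/9 + 12 = 110/9)
(b(7) + 28*(-5))*(((6 + 1)*6)*6 + R(1)) = ((-3 + 7) + 28*(-5))*(((6 + 1)*6)*6 + 110/9) = (4 - 140)*((7*6)*6 + 110/9) = -136*(42*6 + 110/9) = -136*(252 + 110/9) = -136*2378/9 = -323408/9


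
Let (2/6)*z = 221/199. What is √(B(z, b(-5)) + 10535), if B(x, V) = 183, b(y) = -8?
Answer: √10718 ≈ 103.53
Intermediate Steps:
z = 663/199 (z = 3*(221/199) = 663/199 ≈ 3.3317)
√(B(z, b(-5)) + 10535) = √(183 + 10535) = √10718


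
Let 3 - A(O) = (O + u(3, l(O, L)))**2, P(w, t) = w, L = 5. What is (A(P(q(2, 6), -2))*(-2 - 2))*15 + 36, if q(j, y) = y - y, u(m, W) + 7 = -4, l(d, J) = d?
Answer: 7116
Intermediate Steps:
u(m, W) = -11 (u(m, W) = -7 - 4 = -11)
q(j, y) = 0
A(O) = 3 - (-11 + O)**2 (A(O) = 3 - (O - 11)**2 = 3 - (-11 + O)**2)
(A(P(q(2, 6), -2))*(-2 - 2))*15 + 36 = ((3 - (-11 + 0)**2)*(-2 - 2))*15 + 36 = ((3 - 1*(-11)**2)*(-4))*15 + 36 = ((3 - 1*121)*(-4))*15 + 36 = ((3 - 121)*(-4))*15 + 36 = -118*(-4)*15 + 36 = 472*15 + 36 = 7080 + 36 = 7116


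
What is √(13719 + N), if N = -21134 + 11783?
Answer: 4*√273 ≈ 66.091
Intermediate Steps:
N = -9351
√(13719 + N) = √(13719 - 9351) = √4368 = 4*√273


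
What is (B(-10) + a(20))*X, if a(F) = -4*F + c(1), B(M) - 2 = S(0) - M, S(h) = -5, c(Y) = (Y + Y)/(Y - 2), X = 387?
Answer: -29025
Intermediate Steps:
c(Y) = 2*Y/(-2 + Y) (c(Y) = (2*Y)/(-2 + Y) = 2*Y/(-2 + Y))
B(M) = -3 - M (B(M) = 2 + (-5 - M) = -3 - M)
a(F) = -2 - 4*F (a(F) = -4*F + 2*1/(-2 + 1) = -4*F + 2*1/(-1) = -4*F + 2*1*(-1) = -4*F - 2 = -2 - 4*F)
(B(-10) + a(20))*X = ((-3 - 1*(-10)) + (-2 - 4*20))*387 = ((-3 + 10) + (-2 - 80))*387 = (7 - 82)*387 = -75*387 = -29025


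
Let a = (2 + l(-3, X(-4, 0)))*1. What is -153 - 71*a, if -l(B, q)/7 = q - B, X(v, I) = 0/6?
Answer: 1196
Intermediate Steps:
X(v, I) = 0 (X(v, I) = 0*(⅙) = 0)
l(B, q) = -7*q + 7*B (l(B, q) = -7*(q - B) = -7*q + 7*B)
a = -19 (a = (2 + (-7*0 + 7*(-3)))*1 = (2 + (0 - 21))*1 = (2 - 21)*1 = -19*1 = -19)
-153 - 71*a = -153 - 71*(-19) = -153 + 1349 = 1196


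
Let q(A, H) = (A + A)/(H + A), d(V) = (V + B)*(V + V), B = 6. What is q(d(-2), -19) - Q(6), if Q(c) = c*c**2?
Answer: -7528/35 ≈ -215.09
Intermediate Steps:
d(V) = 2*V*(6 + V) (d(V) = (V + 6)*(V + V) = (6 + V)*(2*V) = 2*V*(6 + V))
Q(c) = c**3
q(A, H) = 2*A/(A + H) (q(A, H) = (2*A)/(A + H) = 2*A/(A + H))
q(d(-2), -19) - Q(6) = 2*(2*(-2)*(6 - 2))/(2*(-2)*(6 - 2) - 19) - 1*6**3 = 2*(2*(-2)*4)/(2*(-2)*4 - 19) - 1*216 = 2*(-16)/(-16 - 19) - 216 = 2*(-16)/(-35) - 216 = 2*(-16)*(-1/35) - 216 = 32/35 - 216 = -7528/35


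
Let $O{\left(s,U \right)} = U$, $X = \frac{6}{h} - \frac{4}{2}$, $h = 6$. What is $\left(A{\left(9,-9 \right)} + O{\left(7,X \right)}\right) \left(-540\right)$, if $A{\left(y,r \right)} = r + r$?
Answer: $10260$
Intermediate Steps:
$X = -1$ ($X = \frac{6}{6} - \frac{4}{2} = 6 \cdot \frac{1}{6} - 2 = 1 - 2 = -1$)
$A{\left(y,r \right)} = 2 r$
$\left(A{\left(9,-9 \right)} + O{\left(7,X \right)}\right) \left(-540\right) = \left(2 \left(-9\right) - 1\right) \left(-540\right) = \left(-18 - 1\right) \left(-540\right) = \left(-19\right) \left(-540\right) = 10260$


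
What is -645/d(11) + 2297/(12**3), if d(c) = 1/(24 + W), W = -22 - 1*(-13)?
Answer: -16716103/1728 ≈ -9673.7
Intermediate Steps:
W = -9 (W = -22 + 13 = -9)
d(c) = 1/15 (d(c) = 1/(24 - 9) = 1/15)
-645/d(11) + 2297/(12**3) = -645/1/15 + 2297/(12**3) = -645*15 + 2297/1728 = -9675 + 2297*(1/1728) = -9675 + 2297/1728 = -16716103/1728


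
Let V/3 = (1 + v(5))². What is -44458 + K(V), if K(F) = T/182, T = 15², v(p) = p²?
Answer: -8091131/182 ≈ -44457.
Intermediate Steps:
V = 2028 (V = 3*(1 + 5²)² = 3*(1 + 25)² = 3*26² = 3*676 = 2028)
T = 225
K(F) = 225/182
-44458 + K(V) = -44458 + 225/182 = -8091131/182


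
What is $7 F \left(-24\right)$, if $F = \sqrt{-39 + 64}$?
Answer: $-840$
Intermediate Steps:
$F = 5$ ($F = \sqrt{25} = 5$)
$7 F \left(-24\right) = 7 \cdot 5 \left(-24\right) = 35 \left(-24\right) = -840$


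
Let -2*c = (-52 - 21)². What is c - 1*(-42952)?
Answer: 80575/2 ≈ 40288.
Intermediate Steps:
c = -5329/2 (c = -(-52 - 21)²/2 = -½*(-73)² = -½*5329 = -5329/2 ≈ -2664.5)
c - 1*(-42952) = -5329/2 - 1*(-42952) = -5329/2 + 42952 = 80575/2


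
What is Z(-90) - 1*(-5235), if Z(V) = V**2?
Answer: 13335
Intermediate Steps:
Z(-90) - 1*(-5235) = (-90)**2 - 1*(-5235) = 8100 + 5235 = 13335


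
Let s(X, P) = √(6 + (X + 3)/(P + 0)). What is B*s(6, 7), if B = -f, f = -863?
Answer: 863*√357/7 ≈ 2329.4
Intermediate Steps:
s(X, P) = √(6 + (3 + X)/P)
B = 863 (B = -1*(-863) = 863)
B*s(6, 7) = 863*√((3 + 6 + 6*7)/7) = 863*√((3 + 6 + 42)/7) = 863*√((⅐)*51) = 863*√(51/7) = 863*(√357/7) = 863*√357/7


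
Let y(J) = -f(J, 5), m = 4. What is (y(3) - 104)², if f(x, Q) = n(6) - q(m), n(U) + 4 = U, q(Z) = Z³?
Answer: 1764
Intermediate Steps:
n(U) = -4 + U
f(x, Q) = -62 (f(x, Q) = (-4 + 6) - 1*4³ = 2 - 1*64 = 2 - 64 = -62)
y(J) = 62 (y(J) = -1*(-62) = 62)
(y(3) - 104)² = (62 - 104)² = (-42)² = 1764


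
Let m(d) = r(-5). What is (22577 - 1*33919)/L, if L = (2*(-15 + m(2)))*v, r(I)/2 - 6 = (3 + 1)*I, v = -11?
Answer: -5671/473 ≈ -11.989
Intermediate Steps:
r(I) = 12 + 8*I (r(I) = 12 + 2*((3 + 1)*I) = 12 + 2*(4*I) = 12 + 8*I)
m(d) = -28 (m(d) = 12 + 8*(-5) = 12 - 40 = -28)
L = 946 (L = (2*(-15 - 28))*(-11) = (2*(-43))*(-11) = -86*(-11) = 946)
(22577 - 1*33919)/L = (22577 - 1*33919)/946 = (22577 - 33919)*(1/946) = -11342*1/946 = -5671/473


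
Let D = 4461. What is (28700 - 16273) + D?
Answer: 16888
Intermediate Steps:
(28700 - 16273) + D = (28700 - 16273) + 4461 = 12427 + 4461 = 16888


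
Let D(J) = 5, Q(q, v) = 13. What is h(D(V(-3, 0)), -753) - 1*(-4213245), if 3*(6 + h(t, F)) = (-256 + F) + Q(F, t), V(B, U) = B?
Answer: 4212907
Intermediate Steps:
h(t, F) = -87 + F/3 (h(t, F) = -6 + ((-256 + F) + 13)/3 = -6 + (-243 + F)/3 = -6 + (-81 + F/3) = -87 + F/3)
h(D(V(-3, 0)), -753) - 1*(-4213245) = (-87 + (1/3)*(-753)) - 1*(-4213245) = (-87 - 251) + 4213245 = -338 + 4213245 = 4212907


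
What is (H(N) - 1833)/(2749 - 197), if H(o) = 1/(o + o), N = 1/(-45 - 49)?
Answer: -235/319 ≈ -0.73668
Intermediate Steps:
N = -1/94 (N = 1/(-94) = -1/94 ≈ -0.010638)
H(o) = 1/(2*o)
(H(N) - 1833)/(2749 - 197) = (1/(2*(-1/94)) - 1833)/(2749 - 197) = ((1/2)*(-94) - 1833)/2552 = (-47 - 1833)*(1/2552) = -1880*1/2552 = -235/319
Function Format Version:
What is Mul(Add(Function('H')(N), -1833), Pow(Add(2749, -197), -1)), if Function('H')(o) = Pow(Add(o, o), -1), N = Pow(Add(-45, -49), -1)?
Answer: Rational(-235, 319) ≈ -0.73668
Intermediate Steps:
N = Rational(-1, 94) (N = Pow(-94, -1) = Rational(-1, 94) ≈ -0.010638)
Function('H')(o) = Mul(Rational(1, 2), Pow(o, -1)) (Function('H')(o) = Pow(Mul(2, o), -1) = Mul(Rational(1, 2), Pow(o, -1)))
Mul(Add(Function('H')(N), -1833), Pow(Add(2749, -197), -1)) = Mul(Add(Mul(Rational(1, 2), Pow(Rational(-1, 94), -1)), -1833), Pow(Add(2749, -197), -1)) = Mul(Add(Mul(Rational(1, 2), -94), -1833), Pow(2552, -1)) = Mul(Add(-47, -1833), Rational(1, 2552)) = Mul(-1880, Rational(1, 2552)) = Rational(-235, 319)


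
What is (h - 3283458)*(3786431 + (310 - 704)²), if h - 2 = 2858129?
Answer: -1676497400109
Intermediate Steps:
h = 2858131 (h = 2 + 2858129 = 2858131)
(h - 3283458)*(3786431 + (310 - 704)²) = (2858131 - 3283458)*(3786431 + (310 - 704)²) = -425327*(3786431 + (-394)²) = -425327*(3786431 + 155236) = -425327*3941667 = -1676497400109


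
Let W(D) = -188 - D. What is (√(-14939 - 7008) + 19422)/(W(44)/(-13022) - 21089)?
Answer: -14050738/15256707 - 6511*I*√21947/137310363 ≈ -0.92095 - 0.0070248*I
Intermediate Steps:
(√(-14939 - 7008) + 19422)/(W(44)/(-13022) - 21089) = (√(-14939 - 7008) + 19422)/((-188 - 1*44)/(-13022) - 21089) = (√(-21947) + 19422)/((-188 - 44)*(-1/13022) - 21089) = (I*√21947 + 19422)/(-232*(-1/13022) - 21089) = (19422 + I*√21947)/(116/6511 - 21089) = (19422 + I*√21947)/(-137310363/6511) = (19422 + I*√21947)*(-6511/137310363) = -14050738/15256707 - 6511*I*√21947/137310363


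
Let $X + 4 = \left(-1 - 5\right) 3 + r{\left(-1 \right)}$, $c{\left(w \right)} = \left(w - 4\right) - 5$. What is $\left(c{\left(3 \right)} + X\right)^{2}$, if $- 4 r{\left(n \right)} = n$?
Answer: $\frac{12321}{16} \approx 770.06$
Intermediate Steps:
$r{\left(n \right)} = - \frac{n}{4}$
$c{\left(w \right)} = -9 + w$ ($c{\left(w \right)} = \left(-4 + w\right) - 5 = -9 + w$)
$X = - \frac{87}{4}$ ($X = -4 + \left(\left(-1 - 5\right) 3 - - \frac{1}{4}\right) = -4 + \left(\left(-6\right) 3 + \frac{1}{4}\right) = -4 + \left(-18 + \frac{1}{4}\right) = -4 - \frac{71}{4} = - \frac{87}{4} \approx -21.75$)
$\left(c{\left(3 \right)} + X\right)^{2} = \left(\left(-9 + 3\right) - \frac{87}{4}\right)^{2} = \left(-6 - \frac{87}{4}\right)^{2} = \left(- \frac{111}{4}\right)^{2} = \frac{12321}{16}$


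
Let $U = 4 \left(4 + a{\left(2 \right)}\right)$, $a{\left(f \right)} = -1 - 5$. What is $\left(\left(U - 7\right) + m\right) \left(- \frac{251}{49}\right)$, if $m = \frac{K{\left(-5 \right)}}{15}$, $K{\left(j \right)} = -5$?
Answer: $\frac{11546}{147} \approx 78.544$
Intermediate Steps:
$a{\left(f \right)} = -6$
$U = -8$ ($U = 4 \left(4 - 6\right) = 4 \left(-2\right) = -8$)
$m = - \frac{1}{3}$ ($m = - \frac{5}{15} = \left(-5\right) \frac{1}{15} = - \frac{1}{3} \approx -0.33333$)
$\left(\left(U - 7\right) + m\right) \left(- \frac{251}{49}\right) = \left(\left(-8 - 7\right) - \frac{1}{3}\right) \left(- \frac{251}{49}\right) = \left(\left(-8 - 7\right) - \frac{1}{3}\right) \left(\left(-251\right) \frac{1}{49}\right) = \left(-15 - \frac{1}{3}\right) \left(- \frac{251}{49}\right) = \left(- \frac{46}{3}\right) \left(- \frac{251}{49}\right) = \frac{11546}{147}$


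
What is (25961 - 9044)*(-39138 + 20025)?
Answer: -323334621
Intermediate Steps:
(25961 - 9044)*(-39138 + 20025) = 16917*(-19113) = -323334621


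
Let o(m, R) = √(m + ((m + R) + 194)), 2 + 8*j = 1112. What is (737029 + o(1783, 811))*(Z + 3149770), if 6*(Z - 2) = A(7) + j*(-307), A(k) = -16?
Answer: 55589733521291/24 + 75424079*√4571/24 ≈ 2.3165e+12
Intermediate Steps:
j = 555/4 (j = -¼ + (⅛)*1112 = -¼ + 139 = 555/4 ≈ 138.75)
Z = -170401/24 (Z = 2 + (-16 + (555/4)*(-307))/6 = 2 + (-16 - 170385/4)/6 = 2 + (⅙)*(-170449/4) = 2 - 170449/24 = -170401/24 ≈ -7100.0)
o(m, R) = √(194 + R + 2*m) (o(m, R) = √(m + ((R + m) + 194)) = √(m + (194 + R + m)) = √(194 + R + 2*m))
(737029 + o(1783, 811))*(Z + 3149770) = (737029 + √(194 + 811 + 2*1783))*(-170401/24 + 3149770) = (737029 + √(194 + 811 + 3566))*(75424079/24) = (737029 + √4571)*(75424079/24) = 55589733521291/24 + 75424079*√4571/24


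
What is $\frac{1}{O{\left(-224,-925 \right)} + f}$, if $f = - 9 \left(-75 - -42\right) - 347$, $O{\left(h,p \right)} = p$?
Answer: $- \frac{1}{975} \approx -0.0010256$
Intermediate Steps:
$f = -50$ ($f = - 9 \left(-75 + 42\right) - 347 = \left(-9\right) \left(-33\right) - 347 = 297 - 347 = -50$)
$\frac{1}{O{\left(-224,-925 \right)} + f} = \frac{1}{-925 - 50} = \frac{1}{-975} = - \frac{1}{975}$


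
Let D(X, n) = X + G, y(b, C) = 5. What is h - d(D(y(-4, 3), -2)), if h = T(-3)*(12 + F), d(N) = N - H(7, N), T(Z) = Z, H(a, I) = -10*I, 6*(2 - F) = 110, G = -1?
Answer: -31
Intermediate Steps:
F = -49/3 (F = 2 - ⅙*110 = 2 - 55/3 = -49/3 ≈ -16.333)
D(X, n) = -1 + X (D(X, n) = X - 1 = -1 + X)
d(N) = 11*N (d(N) = N - (-10)*N = N + 10*N = 11*N)
h = 13 (h = -3*(12 - 49/3) = -3*(-13/3) = 13)
h - d(D(y(-4, 3), -2)) = 13 - 11*(-1 + 5) = 13 - 11*4 = 13 - 1*44 = 13 - 44 = -31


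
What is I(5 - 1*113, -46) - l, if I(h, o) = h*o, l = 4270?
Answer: 698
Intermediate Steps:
I(5 - 1*113, -46) - l = (5 - 1*113)*(-46) - 1*4270 = (5 - 113)*(-46) - 4270 = -108*(-46) - 4270 = 4968 - 4270 = 698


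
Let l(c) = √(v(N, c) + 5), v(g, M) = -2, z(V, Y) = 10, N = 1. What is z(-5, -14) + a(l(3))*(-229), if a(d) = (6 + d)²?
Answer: -8921 - 2748*√3 ≈ -13681.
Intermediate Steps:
l(c) = √3 (l(c) = √(-2 + 5) = √3)
z(-5, -14) + a(l(3))*(-229) = 10 + (6 + √3)²*(-229) = 10 - 229*(6 + √3)²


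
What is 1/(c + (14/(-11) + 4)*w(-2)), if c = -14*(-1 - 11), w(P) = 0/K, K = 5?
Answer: 1/168 ≈ 0.0059524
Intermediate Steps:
w(P) = 0 (w(P) = 0/5 = 0*(⅕) = 0)
c = 168 (c = -14*(-12) = 168)
1/(c + (14/(-11) + 4)*w(-2)) = 1/(168 + (14/(-11) + 4)*0) = 1/(168 + (14*(-1/11) + 4)*0) = 1/(168 + (-14/11 + 4)*0) = 1/(168 + (30/11)*0) = 1/(168 + 0) = 1/168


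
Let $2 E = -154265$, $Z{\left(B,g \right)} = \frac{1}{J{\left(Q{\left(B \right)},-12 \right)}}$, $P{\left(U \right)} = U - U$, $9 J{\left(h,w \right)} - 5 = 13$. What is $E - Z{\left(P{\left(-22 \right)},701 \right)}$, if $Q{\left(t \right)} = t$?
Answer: $-77133$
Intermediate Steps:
$J{\left(h,w \right)} = 2$ ($J{\left(h,w \right)} = \frac{5}{9} + \frac{1}{9} \cdot 13 = \frac{5}{9} + \frac{13}{9} = 2$)
$P{\left(U \right)} = 0$
$Z{\left(B,g \right)} = \frac{1}{2}$
$E = - \frac{154265}{2}$ ($E = \frac{1}{2} \left(-154265\right) = - \frac{154265}{2} \approx -77133.0$)
$E - Z{\left(P{\left(-22 \right)},701 \right)} = - \frac{154265}{2} - \frac{1}{2} = -77133$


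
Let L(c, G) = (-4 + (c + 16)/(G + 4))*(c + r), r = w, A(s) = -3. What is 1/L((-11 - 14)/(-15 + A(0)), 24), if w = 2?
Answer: -9072/103883 ≈ -0.087329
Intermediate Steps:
r = 2
L(c, G) = (-4 + (16 + c)/(4 + G))*(2 + c) (L(c, G) = (-4 + (c + 16)/(G + 4))*(c + 2) = (-4 + (16 + c)/(4 + G))*(2 + c))
1/L((-11 - 14)/(-15 + A(0)), 24) = 1/((((-11 - 14)/(-15 - 3))² - 8*24 + 2*((-11 - 14)/(-15 - 3)) - 4*24*(-11 - 14)/(-15 - 3))/(4 + 24)) = 1/(((-25/(-18))² - 192 + 2*(-25/(-18)) - 4*24*(-25/(-18)))/28) = 1/(((-25*(-1/18))² - 192 + 2*(-25*(-1/18)) - 4*24*(-25*(-1/18)))/28) = 1/(((25/18)² - 192 + 2*(25/18) - 4*24*25/18)/28) = 1/((625/324 - 192 + 25/9 - 400/3)/28) = 1/((1/28)*(-103883/324)) = 1/(-103883/9072) = -9072/103883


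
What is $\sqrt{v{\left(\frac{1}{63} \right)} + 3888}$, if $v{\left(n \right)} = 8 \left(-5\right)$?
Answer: $2 \sqrt{962} \approx 62.032$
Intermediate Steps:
$v{\left(n \right)} = -40$
$\sqrt{v{\left(\frac{1}{63} \right)} + 3888} = \sqrt{-40 + 3888} = \sqrt{3848} = 2 \sqrt{962}$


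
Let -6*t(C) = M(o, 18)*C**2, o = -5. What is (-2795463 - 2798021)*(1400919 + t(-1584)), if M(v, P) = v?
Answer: -19531321837716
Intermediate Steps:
t(C) = 5*C**2/6 (t(C) = -(-5)*C**2/6 = 5*C**2/6)
(-2795463 - 2798021)*(1400919 + t(-1584)) = (-2795463 - 2798021)*(1400919 + (5/6)*(-1584)**2) = -5593484*(1400919 + (5/6)*2509056) = -5593484*(1400919 + 2090880) = -5593484*3491799 = -19531321837716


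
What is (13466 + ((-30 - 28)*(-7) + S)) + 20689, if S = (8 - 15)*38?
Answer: 34295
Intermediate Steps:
S = -266 (S = -7*38 = -266)
(13466 + ((-30 - 28)*(-7) + S)) + 20689 = (13466 + ((-30 - 28)*(-7) - 266)) + 20689 = (13466 + (-58*(-7) - 266)) + 20689 = (13466 + (406 - 266)) + 20689 = (13466 + 140) + 20689 = 13606 + 20689 = 34295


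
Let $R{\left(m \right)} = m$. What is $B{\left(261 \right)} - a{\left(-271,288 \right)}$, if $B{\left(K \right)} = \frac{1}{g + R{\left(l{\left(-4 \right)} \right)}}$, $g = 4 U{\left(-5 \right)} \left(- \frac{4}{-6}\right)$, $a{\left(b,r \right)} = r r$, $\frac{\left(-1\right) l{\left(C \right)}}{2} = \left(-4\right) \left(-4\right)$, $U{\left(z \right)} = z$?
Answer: $- \frac{11280387}{136} \approx -82944.0$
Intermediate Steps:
$l{\left(C \right)} = -32$ ($l{\left(C \right)} = - 2 \left(\left(-4\right) \left(-4\right)\right) = \left(-2\right) 16 = -32$)
$a{\left(b,r \right)} = r^{2}$
$g = - \frac{40}{3}$ ($g = 4 \left(-5\right) \left(- \frac{4}{-6}\right) = - 20 \left(\left(-4\right) \left(- \frac{1}{6}\right)\right) = \left(-20\right) \frac{2}{3} = - \frac{40}{3} \approx -13.333$)
$B{\left(K \right)} = - \frac{3}{136}$ ($B{\left(K \right)} = \frac{1}{- \frac{40}{3} - 32} = \frac{1}{- \frac{136}{3}} = - \frac{3}{136}$)
$B{\left(261 \right)} - a{\left(-271,288 \right)} = - \frac{3}{136} - 288^{2} = - \frac{3}{136} - 82944 = - \frac{11280387}{136}$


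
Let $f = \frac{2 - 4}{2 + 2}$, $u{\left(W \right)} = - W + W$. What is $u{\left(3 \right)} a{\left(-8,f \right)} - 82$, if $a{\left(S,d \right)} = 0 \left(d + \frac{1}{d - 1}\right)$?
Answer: $-82$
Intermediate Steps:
$u{\left(W \right)} = 0$
$f = - \frac{1}{2}$ ($f = - \frac{2}{4} = \left(-2\right) \frac{1}{4} = - \frac{1}{2} \approx -0.5$)
$a{\left(S,d \right)} = 0$ ($a{\left(S,d \right)} = 0 \left(d + \frac{1}{-1 + d}\right) = 0$)
$u{\left(3 \right)} a{\left(-8,f \right)} - 82 = 0 \cdot 0 - 82 = 0 - 82 = -82$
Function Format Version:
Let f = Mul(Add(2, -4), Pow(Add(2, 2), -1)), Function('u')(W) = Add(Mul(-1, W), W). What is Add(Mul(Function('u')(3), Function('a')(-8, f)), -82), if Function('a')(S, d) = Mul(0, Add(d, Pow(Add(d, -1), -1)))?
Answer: -82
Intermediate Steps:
Function('u')(W) = 0
f = Rational(-1, 2) (f = Mul(-2, Pow(4, -1)) = Mul(-2, Rational(1, 4)) = Rational(-1, 2) ≈ -0.50000)
Function('a')(S, d) = 0 (Function('a')(S, d) = Mul(0, Add(d, Pow(Add(-1, d), -1))) = 0)
Add(Mul(Function('u')(3), Function('a')(-8, f)), -82) = Add(Mul(0, 0), -82) = Add(0, -82) = -82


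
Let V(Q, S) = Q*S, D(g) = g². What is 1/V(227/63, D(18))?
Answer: 7/8172 ≈ 0.00085658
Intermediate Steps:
1/V(227/63, D(18)) = 1/((227/63)*18²) = 1/((227*(1/63))*324) = 1/((227/63)*324) = 1/(8172/7) = 7/8172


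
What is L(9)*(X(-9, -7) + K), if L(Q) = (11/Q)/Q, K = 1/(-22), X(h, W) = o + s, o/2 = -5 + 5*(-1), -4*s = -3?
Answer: -283/108 ≈ -2.6204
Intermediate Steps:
s = ¾ (s = -¼*(-3) = ¾ ≈ 0.75000)
o = -20 (o = 2*(-5 + 5*(-1)) = 2*(-5 - 5) = 2*(-10) = -20)
X(h, W) = -77/4 (X(h, W) = -20 + ¾ = -77/4)
K = -1/22 ≈ -0.045455
L(Q) = 11/Q²
L(9)*(X(-9, -7) + K) = (11/9²)*(-77/4 - 1/22) = (11*(1/81))*(-849/44) = (11/81)*(-849/44) = -283/108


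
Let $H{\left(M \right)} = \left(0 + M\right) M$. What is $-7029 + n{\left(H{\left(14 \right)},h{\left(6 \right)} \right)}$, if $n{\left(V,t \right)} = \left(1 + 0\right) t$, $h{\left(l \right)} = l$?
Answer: $-7023$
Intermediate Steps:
$H{\left(M \right)} = M^{2}$ ($H{\left(M \right)} = M M = M^{2}$)
$n{\left(V,t \right)} = t$ ($n{\left(V,t \right)} = 1 t = t$)
$-7029 + n{\left(H{\left(14 \right)},h{\left(6 \right)} \right)} = -7029 + 6 = -7023$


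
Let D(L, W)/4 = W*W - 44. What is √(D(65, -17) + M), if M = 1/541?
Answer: 3*√31869769/541 ≈ 31.305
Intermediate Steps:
D(L, W) = -176 + 4*W² (D(L, W) = 4*(W*W - 44) = 4*(W² - 44) = 4*(-44 + W²) = -176 + 4*W²)
M = 1/541 ≈ 0.0018484
√(D(65, -17) + M) = √((-176 + 4*(-17)²) + 1/541) = √((-176 + 4*289) + 1/541) = √((-176 + 1156) + 1/541) = √(980 + 1/541) = √(530181/541) = 3*√31869769/541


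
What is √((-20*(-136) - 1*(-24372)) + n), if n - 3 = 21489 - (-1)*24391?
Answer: 5*√2919 ≈ 270.14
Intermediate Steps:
n = 45883 (n = 3 + (21489 - (-1)*24391) = 3 + (21489 - 1*(-24391)) = 3 + (21489 + 24391) = 3 + 45880 = 45883)
√((-20*(-136) - 1*(-24372)) + n) = √((-20*(-136) - 1*(-24372)) + 45883) = √((2720 + 24372) + 45883) = √(27092 + 45883) = √72975 = 5*√2919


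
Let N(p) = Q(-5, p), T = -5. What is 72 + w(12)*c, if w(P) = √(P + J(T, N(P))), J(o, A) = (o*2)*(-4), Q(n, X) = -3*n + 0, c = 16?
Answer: 72 + 32*√13 ≈ 187.38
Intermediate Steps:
Q(n, X) = -3*n
N(p) = 15 (N(p) = -3*(-5) = 15)
J(o, A) = -8*o (J(o, A) = (2*o)*(-4) = -8*o)
w(P) = √(40 + P) (w(P) = √(P - 8*(-5)) = √(P + 40) = √(40 + P))
72 + w(12)*c = 72 + √(40 + 12)*16 = 72 + √52*16 = 72 + (2*√13)*16 = 72 + 32*√13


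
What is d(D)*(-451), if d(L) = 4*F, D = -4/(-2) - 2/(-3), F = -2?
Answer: 3608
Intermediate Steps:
D = 8/3 (D = -4*(-½) - 2*(-⅓) = 2 + ⅔ = 8/3 ≈ 2.6667)
d(L) = -8 (d(L) = 4*(-2) = -8)
d(D)*(-451) = -8*(-451) = 3608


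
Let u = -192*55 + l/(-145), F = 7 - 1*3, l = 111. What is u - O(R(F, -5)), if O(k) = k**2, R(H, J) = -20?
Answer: -1589311/145 ≈ -10961.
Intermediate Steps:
F = 4 (F = 7 - 3 = 4)
u = -1531311/145 (u = -192*55 + 111/(-145) = -10560 + 111*(-1/145) = -10560 - 111/145 = -1531311/145 ≈ -10561.)
u - O(R(F, -5)) = -1531311/145 - 1*(-20)**2 = -1531311/145 - 1*400 = -1531311/145 - 400 = -1589311/145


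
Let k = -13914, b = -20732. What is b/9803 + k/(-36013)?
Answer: -610222574/353035439 ≈ -1.7285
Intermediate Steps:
b/9803 + k/(-36013) = -20732/9803 - 13914/(-36013) = -20732*1/9803 - 13914*(-1/36013) = -20732/9803 + 13914/36013 = -610222574/353035439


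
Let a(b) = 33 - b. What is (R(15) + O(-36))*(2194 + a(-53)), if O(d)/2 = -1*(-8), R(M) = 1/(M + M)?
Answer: 36556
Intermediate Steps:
R(M) = 1/(2*M)
O(d) = 16 (O(d) = 2*(-1*(-8)) = 2*8 = 16)
(R(15) + O(-36))*(2194 + a(-53)) = ((1/2)/15 + 16)*(2194 + (33 - 1*(-53))) = ((1/2)*(1/15) + 16)*(2194 + (33 + 53)) = (1/30 + 16)*(2194 + 86) = (481/30)*2280 = 36556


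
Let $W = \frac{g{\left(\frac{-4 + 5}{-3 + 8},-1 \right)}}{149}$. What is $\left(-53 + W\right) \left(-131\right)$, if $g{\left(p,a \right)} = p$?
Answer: $\frac{5172404}{745} \approx 6942.8$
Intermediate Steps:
$W = \frac{1}{745}$ ($W = \frac{\left(-4 + 5\right) \frac{1}{-3 + 8}}{149} = 1 \cdot \frac{1}{5} \cdot \frac{1}{149} = \frac{1}{5} \cdot \frac{1}{149} = \frac{1}{745} \approx 0.0013423$)
$\left(-53 + W\right) \left(-131\right) = \left(-53 + \frac{1}{745}\right) \left(-131\right) = \left(- \frac{39484}{745}\right) \left(-131\right) = \frac{5172404}{745}$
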